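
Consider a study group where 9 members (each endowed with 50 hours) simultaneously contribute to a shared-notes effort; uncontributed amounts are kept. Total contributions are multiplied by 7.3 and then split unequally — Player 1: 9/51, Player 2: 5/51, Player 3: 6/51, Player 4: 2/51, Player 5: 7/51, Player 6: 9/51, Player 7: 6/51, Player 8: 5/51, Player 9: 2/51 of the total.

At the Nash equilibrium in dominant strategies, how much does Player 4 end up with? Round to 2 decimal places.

Each unit j contributes comes back to j as 7.3 × (j's share), so j prefers to contribute only if that share exceeds 1/7.3 = 0.1370; otherwise keeping the unit dominates.
The shares above 0.1370 belong to Player 1, Player 5 and Player 6, contributing 50 each; the remaining 6 contribute 0. Total contributed: 150.
Player 4 keeps 50 and receives 7.3 × 150 × 2/51 = 42.94 from the shared-notes effort, for a payoff of 92.94.

92.94 hours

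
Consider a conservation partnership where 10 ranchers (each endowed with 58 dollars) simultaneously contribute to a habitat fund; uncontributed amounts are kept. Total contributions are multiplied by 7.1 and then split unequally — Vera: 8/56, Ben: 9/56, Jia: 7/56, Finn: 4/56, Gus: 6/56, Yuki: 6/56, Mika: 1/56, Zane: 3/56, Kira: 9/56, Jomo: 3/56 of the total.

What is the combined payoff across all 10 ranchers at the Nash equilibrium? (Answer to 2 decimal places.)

1641.40 dollars

Player j's private return per contributed unit is 7.1 × (j's share). Contributing is weakly dominant for j when that share is at least 1/7.1 = 0.1408, and contributing 0 is dominant otherwise.
The shares above 0.1408 belong to Vera, Ben and Kira, contributing 58 each; the remaining 7 contribute 0. Total contributed: 174.
The habitat fund pays out 7.1 × 174 = 1235.40 in total (split across the unequal shares, but the aggregate is all that matters for the group sum).
The 7 free-riders keep 58 each, adding 406. Group total = 406 + 1235.40 = 1641.40.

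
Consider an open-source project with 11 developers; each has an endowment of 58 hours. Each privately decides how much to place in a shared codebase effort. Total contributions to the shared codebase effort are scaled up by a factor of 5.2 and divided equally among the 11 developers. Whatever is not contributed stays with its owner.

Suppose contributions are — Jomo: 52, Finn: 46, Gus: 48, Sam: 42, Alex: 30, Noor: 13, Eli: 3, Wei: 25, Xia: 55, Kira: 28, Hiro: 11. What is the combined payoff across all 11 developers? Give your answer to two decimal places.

Total contributed: 52 + 46 + 48 + 42 + 30 + 13 + 3 + 25 + 55 + 28 + 11 = 353; total kept: 11 × 58 − 353 = 285.
The shared codebase effort pays out 5.2 × 353 = 1835.60 in aggregate.
Group total = 285 + 1835.60 = 2120.60.

2120.60 hours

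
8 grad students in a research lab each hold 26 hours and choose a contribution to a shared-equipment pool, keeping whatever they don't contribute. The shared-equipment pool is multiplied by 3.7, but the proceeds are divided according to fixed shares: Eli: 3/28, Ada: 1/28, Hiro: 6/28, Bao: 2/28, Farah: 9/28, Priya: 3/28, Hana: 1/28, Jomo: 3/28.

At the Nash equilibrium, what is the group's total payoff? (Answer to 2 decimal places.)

278.20 hours

Each unit j contributes comes back to j as 3.7 × (j's share), so j prefers to contribute only if that share exceeds 1/3.7 = 0.2703; otherwise keeping the unit dominates.
The only share above 0.2703 is Farah's 9/28, contributing 26; the remaining 7 contribute 0. Total contributed: 26.
The shared-equipment pool pays out 3.7 × 26 = 96.20 in total (split across the unequal shares, but the aggregate is all that matters for the group sum).
The 7 free-riders keep 26 each, adding 182. Group total = 182 + 96.20 = 278.20.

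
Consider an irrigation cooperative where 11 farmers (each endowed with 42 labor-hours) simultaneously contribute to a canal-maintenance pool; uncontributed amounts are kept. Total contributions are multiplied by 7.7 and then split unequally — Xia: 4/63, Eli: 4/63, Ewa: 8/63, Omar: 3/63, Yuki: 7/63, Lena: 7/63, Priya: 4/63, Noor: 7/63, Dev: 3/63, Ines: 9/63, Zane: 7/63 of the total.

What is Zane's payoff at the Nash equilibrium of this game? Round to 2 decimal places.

Player j's private return per contributed unit is 7.7 × (j's share). Contributing is weakly dominant for j when that share is at least 1/7.7 = 0.1299, and contributing 0 is dominant otherwise.
Only Ines (9/63) clears that bar, contributing 42; the remaining 10 contribute 0. Total contributed: 42.
Zane keeps 42 and receives 7.7 × 42 × 7/63 = 35.93 from the canal-maintenance pool, for a payoff of 77.93.

77.93 labor-hours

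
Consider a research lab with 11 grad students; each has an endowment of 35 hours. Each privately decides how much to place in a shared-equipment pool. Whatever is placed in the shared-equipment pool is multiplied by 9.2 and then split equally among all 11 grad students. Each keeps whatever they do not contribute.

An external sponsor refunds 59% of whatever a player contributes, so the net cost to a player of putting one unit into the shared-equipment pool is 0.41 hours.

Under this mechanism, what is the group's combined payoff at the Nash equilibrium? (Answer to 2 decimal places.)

3769.15 hours

The effective private return per unit is now (9.2/11) / 0.41 = 2.0399 > 1, so every player's dominant strategy flips to full contribution.
So the Nash equilibrium is full contribution by all 11; the group earns 11 × (35 × 0.59 + 9.2 × 35) = 3769.15.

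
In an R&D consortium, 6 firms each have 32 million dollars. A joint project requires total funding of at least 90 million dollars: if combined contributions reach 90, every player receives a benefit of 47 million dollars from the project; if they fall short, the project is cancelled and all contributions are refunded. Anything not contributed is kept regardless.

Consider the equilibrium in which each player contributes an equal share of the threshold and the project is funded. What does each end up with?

Equal share of the threshold: 90/6 = 15.
At this profile no one gains by cutting their contribution: any cut drops the total below 90, the project is cancelled, contributions are refunded, and the deviator ends with 32, which is less than 32 − 15 + 47 = 64. Contributing more than 15 just wastes the excess. So contributing exactly 15 is a best response.
Each player's payoff: 32 − 15 + 47 = 64.

64 million dollars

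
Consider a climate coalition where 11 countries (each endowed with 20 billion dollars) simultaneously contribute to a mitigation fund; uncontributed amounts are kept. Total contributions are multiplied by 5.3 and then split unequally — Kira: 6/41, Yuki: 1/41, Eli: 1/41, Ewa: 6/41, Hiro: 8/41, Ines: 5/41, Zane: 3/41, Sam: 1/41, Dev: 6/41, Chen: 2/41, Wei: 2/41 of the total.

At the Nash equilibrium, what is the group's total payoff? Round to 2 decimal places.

306.00 billion dollars

Player j's private return per contributed unit is 5.3 × (j's share). Contributing is weakly dominant for j when that share is at least 1/5.3 = 0.1887, and contributing 0 is dominant otherwise.
Only Hiro (8/41) clears that bar, contributing 20; the remaining 10 contribute 0. Total contributed: 20.
The mitigation fund pays out 5.3 × 20 = 106.00 in total (split across the unequal shares, but the aggregate is all that matters for the group sum).
The 10 free-riders keep 20 each, adding 200. Group total = 200 + 106.00 = 306.00.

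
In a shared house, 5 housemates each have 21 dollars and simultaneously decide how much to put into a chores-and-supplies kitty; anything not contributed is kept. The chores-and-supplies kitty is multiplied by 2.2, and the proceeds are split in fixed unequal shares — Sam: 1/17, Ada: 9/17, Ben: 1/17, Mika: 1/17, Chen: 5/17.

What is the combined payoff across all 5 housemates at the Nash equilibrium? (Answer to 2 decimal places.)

130.20 dollars

For player j, contributing a unit is worthwhile iff 2.2 × (j's share) ≥ 1, i.e. iff j's share is at least 0.4545.
Ada alone (share 9/17) is above the threshold, contributing 21; the remaining 4 contribute 0. Total contributed: 21.
The chores-and-supplies kitty pays out 2.2 × 21 = 46.20 in total (split across the unequal shares, but the aggregate is all that matters for the group sum).
The 4 free-riders keep 21 each, adding 84. Group total = 84 + 46.20 = 130.20.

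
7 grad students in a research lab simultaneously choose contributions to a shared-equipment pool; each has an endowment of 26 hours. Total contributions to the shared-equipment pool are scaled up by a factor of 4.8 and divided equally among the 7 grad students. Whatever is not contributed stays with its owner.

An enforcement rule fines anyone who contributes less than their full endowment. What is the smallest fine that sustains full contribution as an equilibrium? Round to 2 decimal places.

Given the others contribute fully, the best deviation is to contribute 0 (any partial contribution still incurs the fine and gives up units whose private return 0.6857 is below 1).
Deviating from 26 to 0 saves 26 hours but forfeits the deviator's share of the drop in the shared-equipment pool: 4.8/7 × 26 = 17.83.
So the deviation gain is 26 − 17.83 = 8.17, and the fine must be at least 8.17 hours to wipe it out.

8.17 hours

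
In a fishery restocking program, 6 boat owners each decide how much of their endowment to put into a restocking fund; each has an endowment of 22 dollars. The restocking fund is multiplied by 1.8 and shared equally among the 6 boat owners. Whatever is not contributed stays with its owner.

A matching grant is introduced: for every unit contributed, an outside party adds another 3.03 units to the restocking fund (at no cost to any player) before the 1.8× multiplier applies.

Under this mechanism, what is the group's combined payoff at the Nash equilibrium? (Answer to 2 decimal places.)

957.53 dollars

Under the mechanism each unit contributed yields 1.8 × 4.03 / 6 = 1.2090 back to its contributor per unit of net cost, which exceeds 1, making full contribution the dominant choice for everyone.
At the Nash equilibrium everyone contributes 22. Group total payoff = 1.8 × 4.03 × 132 = 957.53.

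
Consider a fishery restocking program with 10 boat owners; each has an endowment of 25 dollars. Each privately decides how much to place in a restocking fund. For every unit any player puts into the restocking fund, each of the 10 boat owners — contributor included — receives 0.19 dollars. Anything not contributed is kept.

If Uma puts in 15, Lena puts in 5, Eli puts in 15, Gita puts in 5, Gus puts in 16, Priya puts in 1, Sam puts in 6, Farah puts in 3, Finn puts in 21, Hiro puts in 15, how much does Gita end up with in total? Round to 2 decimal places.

Total contributed: 15 + 5 + 15 + 5 + 16 + 1 + 6 + 3 + 21 + 15 = 102.
Each receives 0.19 × 102 = 19.38 from the restocking fund.
Gita keeps 25 − 5 = 20, so Gita's payoff is 20 + 19.38 = 39.38.

39.38 dollars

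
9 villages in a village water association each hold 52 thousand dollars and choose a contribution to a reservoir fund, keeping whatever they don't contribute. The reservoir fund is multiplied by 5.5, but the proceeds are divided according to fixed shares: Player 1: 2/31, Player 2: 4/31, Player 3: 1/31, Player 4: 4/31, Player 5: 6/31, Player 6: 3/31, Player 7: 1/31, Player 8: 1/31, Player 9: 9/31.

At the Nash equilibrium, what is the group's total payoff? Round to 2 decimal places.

Each unit j contributes comes back to j as 5.5 × (j's share), so j prefers to contribute only if that share exceeds 1/5.5 = 0.1818; otherwise keeping the unit dominates.
The shares above 0.1818 belong to Player 5 and Player 9, contributing 52 each; the remaining 7 contribute 0. Total contributed: 104.
The reservoir fund pays out 5.5 × 104 = 572.00 in total (split across the unequal shares, but the aggregate is all that matters for the group sum).
The 7 free-riders keep 52 each, adding 364. Group total = 364 + 572.00 = 936.00.

936.00 thousand dollars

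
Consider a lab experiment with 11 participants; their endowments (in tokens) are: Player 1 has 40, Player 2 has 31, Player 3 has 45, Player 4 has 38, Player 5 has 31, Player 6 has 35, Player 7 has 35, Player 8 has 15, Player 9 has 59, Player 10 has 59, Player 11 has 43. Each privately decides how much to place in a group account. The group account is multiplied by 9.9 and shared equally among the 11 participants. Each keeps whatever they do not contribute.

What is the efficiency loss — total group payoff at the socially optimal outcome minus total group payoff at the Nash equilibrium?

3835.90 tokens

The private return per contributed unit is 9.9/11 = 0.9000 < 1 for every player regardless of endowment, so the Nash equilibrium is zero contribution and the group total is Σ E_j = 40 + 31 + 45 + 38 + 31 + 35 + 35 + 15 + 59 + 59 + 43 = 431.
Each contributed unit returns 9.900 to the group, so the social optimum is full contribution by everyone: group total = 9.900 × 431 = 4266.90.
Efficiency loss = (9.900 − 1) × 431 = 3835.90.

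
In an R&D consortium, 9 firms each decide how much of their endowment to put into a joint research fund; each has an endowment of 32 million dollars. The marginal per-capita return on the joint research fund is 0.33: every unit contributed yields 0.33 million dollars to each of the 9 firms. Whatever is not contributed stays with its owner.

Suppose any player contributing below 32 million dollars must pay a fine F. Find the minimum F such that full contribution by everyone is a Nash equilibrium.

21.44 million dollars

Given the others contribute fully, the best deviation is to contribute 0 (any partial contribution still incurs the fine and gives up units whose private return 0.33 is below 1).
Deviating from 32 to 0 saves 32 million dollars but forfeits the deviator's share of the drop in the joint research fund: 0.33 × 32 = 10.56.
So the deviation gain is 32 − 10.56 = 21.44, and the fine must be at least 21.44 million dollars to wipe it out.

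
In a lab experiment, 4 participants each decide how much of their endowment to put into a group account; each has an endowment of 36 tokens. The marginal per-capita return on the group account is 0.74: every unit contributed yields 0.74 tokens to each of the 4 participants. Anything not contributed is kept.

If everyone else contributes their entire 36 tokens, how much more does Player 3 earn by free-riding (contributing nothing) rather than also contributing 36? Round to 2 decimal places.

9.36 tokens

Switching from a contribution of 36 to 0 lets Player 3 keep an extra 36 tokens, but lowers the group account by 36, which costs Player 3 their own share of that drop: 0.74 × 36 = 26.64.
Net gain = 36 − 26.64 = 9.36. The private return per contributed unit (0.74) is below 1, so free-riding is indeed the best response regardless of what the others do.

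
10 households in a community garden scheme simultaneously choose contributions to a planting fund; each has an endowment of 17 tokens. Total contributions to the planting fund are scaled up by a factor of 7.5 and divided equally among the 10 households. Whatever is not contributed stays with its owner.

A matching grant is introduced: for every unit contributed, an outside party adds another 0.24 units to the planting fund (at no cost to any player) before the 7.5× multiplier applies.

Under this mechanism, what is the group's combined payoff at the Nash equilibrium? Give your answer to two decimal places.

170.00 tokens

Even with the mechanism, each unit contributed returns only 7.5 × 1.24 / 10 = 0.9300 per unit of net cost, so contributing nothing is still dominant.
Everyone keeps their endowment and the group total is 10 × 17 = 170.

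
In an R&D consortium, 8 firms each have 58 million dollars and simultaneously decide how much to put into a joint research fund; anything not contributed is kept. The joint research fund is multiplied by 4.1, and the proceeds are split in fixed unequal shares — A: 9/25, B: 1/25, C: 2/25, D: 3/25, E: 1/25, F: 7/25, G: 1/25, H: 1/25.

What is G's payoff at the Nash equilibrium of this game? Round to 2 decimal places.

A player with share s gets back 4.1·s per unit contributed, so full contribution is dominant for anyone with s > 1/4.1 = 0.2439 and zero contribution is dominant for anyone below.
A and F are above the threshold, contributing 58 each; the remaining 6 contribute 0. Total contributed: 116.
G keeps 58 and receives 4.1 × 116 × 1/25 = 19.02 from the joint research fund, for a payoff of 77.02.

77.02 million dollars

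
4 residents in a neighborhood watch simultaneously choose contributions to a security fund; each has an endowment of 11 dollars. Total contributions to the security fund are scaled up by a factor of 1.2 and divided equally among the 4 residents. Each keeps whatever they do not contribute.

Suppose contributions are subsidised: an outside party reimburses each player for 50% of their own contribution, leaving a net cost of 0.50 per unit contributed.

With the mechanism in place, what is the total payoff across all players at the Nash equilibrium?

The effective private return is (1.2/4) / 0.50 = 0.6000, which is still under 1, so the mechanism doesn't change anyone's dominant strategy: zero contribution.
Everyone keeps their endowment and the group total is 4 × 11 = 44.

44.00 dollars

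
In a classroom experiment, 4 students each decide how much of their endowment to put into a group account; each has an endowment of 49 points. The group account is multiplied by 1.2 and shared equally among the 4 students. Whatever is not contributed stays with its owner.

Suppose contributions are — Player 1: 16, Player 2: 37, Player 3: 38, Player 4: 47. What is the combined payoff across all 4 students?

223.60 points

Total contributed: 16 + 37 + 38 + 47 = 138; total kept: 4 × 49 − 138 = 58.
The group account pays out 1.2 × 138 = 165.60 in aggregate.
Group total = 58 + 165.60 = 223.60.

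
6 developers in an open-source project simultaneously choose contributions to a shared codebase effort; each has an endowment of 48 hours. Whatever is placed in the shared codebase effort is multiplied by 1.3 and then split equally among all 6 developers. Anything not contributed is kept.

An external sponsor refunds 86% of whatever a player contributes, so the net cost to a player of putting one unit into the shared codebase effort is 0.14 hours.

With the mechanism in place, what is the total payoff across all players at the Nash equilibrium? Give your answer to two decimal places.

622.08 hours

With the mechanism, a contributed unit returns (1.3/6) / 0.14 = 1.5476 per unit of net cost to the contributor — now above 1 — so contributing fully is weakly dominant for every player.
So the Nash equilibrium is full contribution by all 6; the group earns 6 × (48 × 0.86 + 1.3 × 48) = 622.08.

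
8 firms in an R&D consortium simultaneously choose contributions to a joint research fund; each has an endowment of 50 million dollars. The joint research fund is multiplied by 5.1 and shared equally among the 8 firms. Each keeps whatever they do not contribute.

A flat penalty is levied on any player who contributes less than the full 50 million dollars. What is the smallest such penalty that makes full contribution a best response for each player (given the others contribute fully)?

18.13 million dollars

Given the others contribute fully, the best deviation is to contribute 0 (any partial contribution still incurs the fine and gives up units whose private return 0.6375 is below 1).
Deviating from 50 to 0 saves 50 million dollars but forfeits the deviator's share of the drop in the joint research fund: 5.1/8 × 50 = 31.87.
So the deviation gain is 50 − 31.87 = 18.13, and the fine must be at least 18.13 million dollars to wipe it out.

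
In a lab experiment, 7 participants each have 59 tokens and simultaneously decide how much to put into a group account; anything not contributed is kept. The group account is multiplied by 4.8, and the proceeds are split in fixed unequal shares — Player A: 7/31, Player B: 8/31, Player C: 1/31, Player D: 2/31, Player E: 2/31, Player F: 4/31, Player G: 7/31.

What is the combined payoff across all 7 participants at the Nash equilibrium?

1085.60 tokens

Each unit j contributes comes back to j as 4.8 × (j's share), so j prefers to contribute only if that share exceeds 1/4.8 = 0.2083; otherwise keeping the unit dominates.
Player A, Player B and Player G are above the threshold, contributing 59 each; the remaining 4 contribute 0. Total contributed: 177.
The group account pays out 4.8 × 177 = 849.60 in total (split across the unequal shares, but the aggregate is all that matters for the group sum).
The 4 free-riders keep 59 each, adding 236. Group total = 236 + 849.60 = 1085.60.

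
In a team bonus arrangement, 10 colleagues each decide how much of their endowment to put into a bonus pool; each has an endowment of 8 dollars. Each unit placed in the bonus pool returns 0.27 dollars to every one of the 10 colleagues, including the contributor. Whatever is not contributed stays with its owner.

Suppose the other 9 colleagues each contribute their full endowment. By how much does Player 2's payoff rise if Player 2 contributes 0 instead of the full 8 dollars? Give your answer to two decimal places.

Switching from a contribution of 8 to 0 lets Player 2 keep an extra 8 dollars, but lowers the bonus pool by 8, which costs Player 2 their own share of that drop: 0.27 × 8 = 2.16.
Net gain = 8 − 2.16 = 5.84. The private return per contributed unit (0.27) is below 1, so free-riding is indeed the best response regardless of what the others do.

5.84 dollars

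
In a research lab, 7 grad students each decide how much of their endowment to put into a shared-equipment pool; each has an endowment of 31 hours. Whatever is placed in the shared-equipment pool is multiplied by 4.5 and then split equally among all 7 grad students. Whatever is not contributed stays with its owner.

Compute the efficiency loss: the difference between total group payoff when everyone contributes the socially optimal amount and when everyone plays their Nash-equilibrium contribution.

Each contributed unit returns 4.5/7 = 0.6429 to its contributor — below 1 — so contributing 0 is dominant for every player. At the Nash equilibrium everyone keeps their 31, and the group total is 7 × 31 = 217.
Each contributed unit returns 4.500 to the group as a whole (0.6429 to each of 7 players), which exceeds 1, so the social optimum is full contribution: group total = 4.500 × 217 = 976.50.
Efficiency loss = 976.50 − 217 = 759.50.

759.50 hours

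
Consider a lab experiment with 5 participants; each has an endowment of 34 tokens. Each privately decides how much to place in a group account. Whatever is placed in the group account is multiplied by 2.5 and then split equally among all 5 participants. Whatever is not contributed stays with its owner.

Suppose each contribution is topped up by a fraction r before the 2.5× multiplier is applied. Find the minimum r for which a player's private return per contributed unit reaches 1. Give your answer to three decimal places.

With matching at rate r, one contributed unit becomes (1 + r) in the group account and returns 2.5 × (1 + r) / 5 to the contributor.
Setting this equal to 1: 1 + r = 5/2.5 = 2.0000.
So the minimum matching rate is r = 2.0000 − 1 = 1.000.

1.000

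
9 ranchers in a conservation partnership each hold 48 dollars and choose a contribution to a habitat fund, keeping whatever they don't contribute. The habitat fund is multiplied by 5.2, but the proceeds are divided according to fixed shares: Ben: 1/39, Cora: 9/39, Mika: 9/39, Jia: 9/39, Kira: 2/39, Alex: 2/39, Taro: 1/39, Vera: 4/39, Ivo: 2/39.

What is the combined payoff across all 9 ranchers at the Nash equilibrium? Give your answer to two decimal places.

Player j's private return per contributed unit is 5.2 × (j's share). Contributing is weakly dominant for j when that share is at least 1/5.2 = 0.1923, and contributing 0 is dominant otherwise.
Cora, Mika and Jia clear that bar, contributing 48 each; the remaining 6 contribute 0. Total contributed: 144.
The habitat fund pays out 5.2 × 144 = 748.80 in total (split across the unequal shares, but the aggregate is all that matters for the group sum).
The 6 free-riders keep 48 each, adding 288. Group total = 288 + 748.80 = 1036.80.

1036.80 dollars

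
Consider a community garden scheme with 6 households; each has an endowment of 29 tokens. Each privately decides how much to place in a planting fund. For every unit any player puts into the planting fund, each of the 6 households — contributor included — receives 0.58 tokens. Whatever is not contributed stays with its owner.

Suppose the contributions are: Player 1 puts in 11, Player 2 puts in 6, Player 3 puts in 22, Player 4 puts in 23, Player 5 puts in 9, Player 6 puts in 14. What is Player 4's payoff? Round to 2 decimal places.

55.30 tokens

Total contributed: 11 + 6 + 22 + 23 + 9 + 14 = 85.
Each receives 0.58 × 85 = 49.30 from the planting fund.
Player 4 keeps 29 − 23 = 6, so Player 4's payoff is 6 + 49.30 = 55.30.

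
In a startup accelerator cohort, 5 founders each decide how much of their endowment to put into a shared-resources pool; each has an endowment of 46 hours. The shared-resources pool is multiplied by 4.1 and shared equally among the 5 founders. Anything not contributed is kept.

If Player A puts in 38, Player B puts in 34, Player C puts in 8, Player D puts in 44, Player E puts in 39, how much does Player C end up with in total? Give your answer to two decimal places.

171.66 hours

Total contributed: 38 + 34 + 8 + 44 + 39 = 163.
Each receives 4.1 × 163 / 5 = 133.66 from the shared-resources pool.
Player C keeps 46 − 8 = 38, so Player C's payoff is 38 + 133.66 = 171.66.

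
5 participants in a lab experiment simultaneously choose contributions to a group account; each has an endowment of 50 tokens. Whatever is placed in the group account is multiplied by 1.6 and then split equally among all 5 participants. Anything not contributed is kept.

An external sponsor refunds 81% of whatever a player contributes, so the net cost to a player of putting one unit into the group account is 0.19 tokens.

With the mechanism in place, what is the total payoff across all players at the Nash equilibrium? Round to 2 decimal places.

602.50 tokens

The effective private return per unit is now (1.6/5) / 0.19 = 1.6842 > 1, so every player's dominant strategy flips to full contribution.
At the Nash equilibrium everyone contributes 50. Group total payoff = 5 × (50 × 0.81 + 1.6 × 50) = 602.50.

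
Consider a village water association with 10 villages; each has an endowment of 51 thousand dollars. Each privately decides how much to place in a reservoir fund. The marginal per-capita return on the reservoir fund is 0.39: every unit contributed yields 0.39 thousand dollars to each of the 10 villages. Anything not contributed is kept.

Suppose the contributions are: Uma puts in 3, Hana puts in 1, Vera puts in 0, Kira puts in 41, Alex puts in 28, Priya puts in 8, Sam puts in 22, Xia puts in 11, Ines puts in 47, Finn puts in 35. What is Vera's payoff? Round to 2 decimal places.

127.44 thousand dollars

Total contributed: 3 + 1 + 0 + 41 + 28 + 8 + 22 + 11 + 47 + 35 = 196.
Each receives 0.39 × 196 = 76.44 from the reservoir fund.
Vera keeps 51 − 0 = 51, so Vera's payoff is 51 + 76.44 = 127.44.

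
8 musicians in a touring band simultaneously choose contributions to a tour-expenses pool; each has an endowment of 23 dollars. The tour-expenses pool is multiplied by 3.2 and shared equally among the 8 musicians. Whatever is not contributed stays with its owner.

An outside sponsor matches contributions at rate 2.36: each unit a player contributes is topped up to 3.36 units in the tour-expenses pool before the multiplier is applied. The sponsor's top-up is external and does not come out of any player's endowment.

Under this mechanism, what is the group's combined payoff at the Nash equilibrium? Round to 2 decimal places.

The effective private return per unit is now 3.2 × 3.36 / 8 = 1.3440 > 1, so every player's dominant strategy flips to full contribution.
At the Nash equilibrium everyone contributes 23. Group total payoff = 3.2 × 3.36 × 184 = 1978.37.

1978.37 dollars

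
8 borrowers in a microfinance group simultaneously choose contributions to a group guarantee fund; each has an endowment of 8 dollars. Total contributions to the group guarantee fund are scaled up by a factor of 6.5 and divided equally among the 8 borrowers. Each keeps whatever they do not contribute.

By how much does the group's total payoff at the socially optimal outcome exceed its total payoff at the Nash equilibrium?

Each contributed unit returns 6.5/8 = 0.8125 to its contributor — below 1 — so contributing 0 is dominant for every player. At the Nash equilibrium everyone keeps their 8, and the group total is 8 × 8 = 64.
Each contributed unit returns 6.500 to the group as a whole (0.8125 to each of 8 players), which exceeds 1, so the social optimum is full contribution: group total = 6.500 × 64 = 416.00.
Efficiency loss = 416.00 − 64 = 352.00.

352.00 dollars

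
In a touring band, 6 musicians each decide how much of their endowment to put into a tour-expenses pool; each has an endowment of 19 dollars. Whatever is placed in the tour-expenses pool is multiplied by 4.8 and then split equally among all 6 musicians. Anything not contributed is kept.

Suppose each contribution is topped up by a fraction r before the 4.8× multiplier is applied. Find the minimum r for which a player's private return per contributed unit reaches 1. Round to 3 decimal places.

With matching at rate r, one contributed unit becomes (1 + r) in the tour-expenses pool and returns 4.8 × (1 + r) / 6 to the contributor.
Setting this equal to 1: 1 + r = 6/4.8 = 1.2500.
So the minimum matching rate is r = 1.2500 − 1 = 0.250.

0.250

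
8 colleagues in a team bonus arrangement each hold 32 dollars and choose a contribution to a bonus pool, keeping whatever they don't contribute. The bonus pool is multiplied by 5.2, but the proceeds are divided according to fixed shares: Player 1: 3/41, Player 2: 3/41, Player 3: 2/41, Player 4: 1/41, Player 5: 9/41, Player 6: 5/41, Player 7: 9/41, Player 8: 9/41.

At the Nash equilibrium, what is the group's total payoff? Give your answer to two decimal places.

659.20 dollars

For player j, contributing a unit is worthwhile iff 5.2 × (j's share) ≥ 1, i.e. iff j's share is at least 0.1923.
Player 5, Player 7 and Player 8 clear that bar, contributing 32 each; the remaining 5 contribute 0. Total contributed: 96.
The bonus pool pays out 5.2 × 96 = 499.20 in total (split across the unequal shares, but the aggregate is all that matters for the group sum).
The 5 free-riders keep 32 each, adding 160. Group total = 160 + 499.20 = 659.20.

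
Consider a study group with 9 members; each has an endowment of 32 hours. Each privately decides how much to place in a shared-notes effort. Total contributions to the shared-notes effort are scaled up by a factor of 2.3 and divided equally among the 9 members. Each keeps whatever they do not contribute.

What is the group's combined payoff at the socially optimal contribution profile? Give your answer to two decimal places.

Each contributed unit returns 2.300 to the group as a whole (0.2556 to each of 9 players), which exceeds 1, so the social optimum is full contribution: group total = 2.300 × 288 = 662.40.

662.40 hours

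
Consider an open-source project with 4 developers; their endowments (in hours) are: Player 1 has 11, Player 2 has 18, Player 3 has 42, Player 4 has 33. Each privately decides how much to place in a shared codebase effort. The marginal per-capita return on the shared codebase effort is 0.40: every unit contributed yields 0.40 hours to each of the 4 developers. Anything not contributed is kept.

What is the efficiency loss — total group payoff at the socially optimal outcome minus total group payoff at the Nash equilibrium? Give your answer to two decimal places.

62.40 hours

The private return per contributed unit is 0.40 < 1 for everyone, so the Nash equilibrium is zero contribution and the group total is Σ E_j = 11 + 18 + 42 + 33 = 104.
Each contributed unit returns 1.600 to the group, so the social optimum is full contribution by everyone: group total = 1.600 × 104 = 166.40.
Efficiency loss = (1.600 − 1) × 104 = 62.40.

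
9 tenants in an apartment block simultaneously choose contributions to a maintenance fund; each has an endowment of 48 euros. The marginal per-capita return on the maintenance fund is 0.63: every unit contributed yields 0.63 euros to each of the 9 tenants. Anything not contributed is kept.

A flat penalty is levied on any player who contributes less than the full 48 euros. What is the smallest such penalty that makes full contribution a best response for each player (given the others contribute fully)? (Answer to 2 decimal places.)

Given the others contribute fully, the best deviation is to contribute 0 (any partial contribution still incurs the fine and gives up units whose private return 0.63 is below 1).
Deviating from 48 to 0 saves 48 euros but forfeits the deviator's share of the drop in the maintenance fund: 0.63 × 48 = 30.24.
So the deviation gain is 48 − 30.24 = 17.76, and the fine must be at least 17.76 euros to wipe it out.

17.76 euros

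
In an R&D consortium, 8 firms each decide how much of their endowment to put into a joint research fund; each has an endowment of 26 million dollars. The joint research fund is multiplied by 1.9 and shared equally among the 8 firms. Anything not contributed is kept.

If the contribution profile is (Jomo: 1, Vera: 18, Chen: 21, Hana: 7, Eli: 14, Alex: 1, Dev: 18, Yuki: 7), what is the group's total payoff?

286.30 million dollars

Total contributed: 1 + 18 + 21 + 7 + 14 + 1 + 18 + 7 = 87; total kept: 8 × 26 − 87 = 121.
The joint research fund pays out 1.9 × 87 = 165.30 in aggregate.
Group total = 121 + 165.30 = 286.30.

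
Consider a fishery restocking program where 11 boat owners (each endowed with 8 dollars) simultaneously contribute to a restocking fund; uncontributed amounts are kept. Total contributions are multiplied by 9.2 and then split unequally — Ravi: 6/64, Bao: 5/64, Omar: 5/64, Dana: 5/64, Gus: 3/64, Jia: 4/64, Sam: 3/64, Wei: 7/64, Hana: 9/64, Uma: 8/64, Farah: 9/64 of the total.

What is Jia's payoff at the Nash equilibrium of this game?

26.40 dollars

Each unit j contributes comes back to j as 9.2 × (j's share), so j prefers to contribute only if that share exceeds 1/9.2 = 0.1087; otherwise keeping the unit dominates.
Wei, Hana, Uma and Farah clear that bar, contributing 8 each; the remaining 7 contribute 0. Total contributed: 32.
Jia keeps 8 and receives 9.2 × 32 × 4/64 = 18.40 from the restocking fund, for a payoff of 26.40.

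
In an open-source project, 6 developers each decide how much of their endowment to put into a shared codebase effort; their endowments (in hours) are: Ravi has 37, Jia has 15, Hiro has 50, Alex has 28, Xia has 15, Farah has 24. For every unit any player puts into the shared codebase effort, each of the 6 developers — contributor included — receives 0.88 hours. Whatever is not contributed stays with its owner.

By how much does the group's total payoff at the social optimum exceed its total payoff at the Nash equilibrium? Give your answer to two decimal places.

The private return per contributed unit is 0.88 < 1 for everyone, so the Nash equilibrium is zero contribution and the group total is Σ E_j = 37 + 15 + 50 + 28 + 15 + 24 = 169.
Each contributed unit returns 5.280 to the group, so the social optimum is full contribution by everyone: group total = 5.280 × 169 = 892.32.
Efficiency loss = (5.280 − 1) × 169 = 723.32.

723.32 hours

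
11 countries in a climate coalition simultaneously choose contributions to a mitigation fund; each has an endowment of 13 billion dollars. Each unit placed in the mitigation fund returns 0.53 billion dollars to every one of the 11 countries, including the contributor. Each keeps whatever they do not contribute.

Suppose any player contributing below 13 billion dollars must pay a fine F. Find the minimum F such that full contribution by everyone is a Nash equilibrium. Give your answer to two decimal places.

Given the others contribute fully, the best deviation is to contribute 0 (any partial contribution still incurs the fine and gives up units whose private return 0.53 is below 1).
Deviating from 13 to 0 saves 13 billion dollars but forfeits the deviator's share of the drop in the mitigation fund: 0.53 × 13 = 6.89.
So the deviation gain is 13 − 6.89 = 6.11, and the fine must be at least 6.11 billion dollars to wipe it out.

6.11 billion dollars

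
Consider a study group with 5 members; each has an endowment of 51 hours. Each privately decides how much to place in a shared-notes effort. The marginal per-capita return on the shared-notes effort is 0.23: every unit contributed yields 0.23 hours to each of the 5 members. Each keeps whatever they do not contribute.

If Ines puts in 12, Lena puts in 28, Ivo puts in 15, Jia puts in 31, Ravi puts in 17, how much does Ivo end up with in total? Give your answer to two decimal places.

Total contributed: 12 + 28 + 15 + 31 + 17 = 103.
Each receives 0.23 × 103 = 23.69 from the shared-notes effort.
Ivo keeps 51 − 15 = 36, so Ivo's payoff is 36 + 23.69 = 59.69.

59.69 hours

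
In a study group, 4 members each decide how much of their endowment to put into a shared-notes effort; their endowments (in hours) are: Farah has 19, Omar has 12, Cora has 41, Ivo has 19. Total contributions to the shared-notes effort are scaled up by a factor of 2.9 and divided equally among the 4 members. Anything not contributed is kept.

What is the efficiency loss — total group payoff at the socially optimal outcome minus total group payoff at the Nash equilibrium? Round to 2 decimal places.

The private return per contributed unit is 2.9/4 = 0.7250 < 1 for every player regardless of endowment, so the Nash equilibrium is zero contribution and the group total is Σ E_j = 19 + 12 + 41 + 19 = 91.
Each contributed unit returns 2.900 to the group, so the social optimum is full contribution by everyone: group total = 2.900 × 91 = 263.90.
Efficiency loss = (2.900 − 1) × 91 = 172.90.

172.90 hours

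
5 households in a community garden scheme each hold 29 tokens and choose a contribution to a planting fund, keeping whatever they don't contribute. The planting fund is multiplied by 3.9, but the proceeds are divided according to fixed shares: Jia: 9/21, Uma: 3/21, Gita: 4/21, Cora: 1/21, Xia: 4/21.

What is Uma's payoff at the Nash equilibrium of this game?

45.16 tokens

A player with share s gets back 3.9·s per unit contributed, so full contribution is dominant for anyone with s > 1/3.9 = 0.2564 and zero contribution is dominant for anyone below.
The only share above 0.2564 is Jia's 9/21, contributing 29; the remaining 4 contribute 0. Total contributed: 29.
Uma keeps 29 and receives 3.9 × 29 × 3/21 = 16.16 from the planting fund, for a payoff of 45.16.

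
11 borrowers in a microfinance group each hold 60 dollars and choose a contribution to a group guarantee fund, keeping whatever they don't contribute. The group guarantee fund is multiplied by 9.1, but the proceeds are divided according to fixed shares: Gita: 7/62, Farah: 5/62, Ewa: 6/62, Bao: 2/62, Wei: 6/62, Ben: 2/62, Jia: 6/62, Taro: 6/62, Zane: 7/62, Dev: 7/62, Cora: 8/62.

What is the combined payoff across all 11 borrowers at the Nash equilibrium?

2604.00 dollars

For player j, contributing a unit is worthwhile iff 9.1 × (j's share) ≥ 1, i.e. iff j's share is at least 0.1099.
The shares above 0.1099 belong to Gita, Zane, Dev and Cora, contributing 60 each; the remaining 7 contribute 0. Total contributed: 240.
The group guarantee fund pays out 9.1 × 240 = 2184.00 in total (split across the unequal shares, but the aggregate is all that matters for the group sum).
The 7 free-riders keep 60 each, adding 420. Group total = 420 + 2184.00 = 2604.00.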